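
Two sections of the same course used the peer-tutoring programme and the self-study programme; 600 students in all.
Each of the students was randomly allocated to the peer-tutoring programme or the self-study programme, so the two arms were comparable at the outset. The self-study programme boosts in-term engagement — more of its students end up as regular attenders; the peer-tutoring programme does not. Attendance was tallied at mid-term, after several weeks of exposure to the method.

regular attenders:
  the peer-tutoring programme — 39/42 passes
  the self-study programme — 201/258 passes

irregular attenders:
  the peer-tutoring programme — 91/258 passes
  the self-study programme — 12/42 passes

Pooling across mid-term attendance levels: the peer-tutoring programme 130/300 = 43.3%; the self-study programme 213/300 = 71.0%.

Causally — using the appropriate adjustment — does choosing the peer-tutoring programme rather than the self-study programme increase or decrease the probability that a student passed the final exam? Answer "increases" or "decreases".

Mid-term attendance is recorded after the teaching method and is itself shifted by it — it sits on the causal path from teaching method to outcome. Conditioning on a mediator would strip out part of the effect we want; the pooled comparison gives the total causal effect.
Pooled: the peer-tutoring programme 43.3% vs the self-study programme 71.0%; the self-study programme is higher overall.

decreases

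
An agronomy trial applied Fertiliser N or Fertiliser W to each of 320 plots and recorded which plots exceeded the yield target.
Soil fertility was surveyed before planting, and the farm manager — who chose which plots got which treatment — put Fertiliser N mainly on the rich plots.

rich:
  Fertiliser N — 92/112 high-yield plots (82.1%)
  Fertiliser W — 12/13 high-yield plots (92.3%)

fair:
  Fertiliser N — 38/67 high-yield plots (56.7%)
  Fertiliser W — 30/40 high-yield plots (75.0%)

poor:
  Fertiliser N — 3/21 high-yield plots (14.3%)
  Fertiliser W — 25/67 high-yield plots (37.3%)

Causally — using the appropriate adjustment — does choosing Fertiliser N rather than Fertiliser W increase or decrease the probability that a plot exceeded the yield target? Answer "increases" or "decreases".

Fertiliser W is higher inside every soil fertility stratum but Fertiliser N is higher in aggregate. Whether to stratify depends on how soil fertility relates to the fertiliser.
The imbalance in soil fertility arose from how plots were allocated, not from anything the fertiliser did; and soil fertility independently affects the outcome. The pooled gap is confounded — condition on soil fertility.
Within each level — rich: 82.1% vs 92.3%; fair: 56.7% vs 75.0%; poor: 14.3% vs 37.3% — Fertiliser W is higher every time.

decreases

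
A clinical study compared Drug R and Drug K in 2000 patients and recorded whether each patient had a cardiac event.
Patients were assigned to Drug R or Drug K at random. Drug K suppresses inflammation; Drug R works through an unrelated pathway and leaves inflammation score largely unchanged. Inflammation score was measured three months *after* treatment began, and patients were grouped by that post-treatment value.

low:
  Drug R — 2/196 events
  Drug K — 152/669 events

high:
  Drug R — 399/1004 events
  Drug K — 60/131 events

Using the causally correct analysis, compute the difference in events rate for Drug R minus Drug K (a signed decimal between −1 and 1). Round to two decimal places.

+0.07

Because the drug influences inflammation score, inflammation score is a post-treatment mediator, not a confounder. Stratifying on it would bias the estimate; the causal effect is the crude pooled difference.
The causal difference is the pooled difference: 0.334 − 0.265 = +0.069.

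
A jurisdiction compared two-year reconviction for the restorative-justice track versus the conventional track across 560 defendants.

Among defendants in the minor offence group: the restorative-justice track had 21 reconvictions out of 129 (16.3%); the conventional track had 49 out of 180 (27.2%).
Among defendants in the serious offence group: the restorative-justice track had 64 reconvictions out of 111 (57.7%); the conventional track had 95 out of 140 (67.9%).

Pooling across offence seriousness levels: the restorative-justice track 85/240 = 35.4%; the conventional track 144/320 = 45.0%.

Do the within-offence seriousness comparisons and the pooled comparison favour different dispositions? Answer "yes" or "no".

no

Within each offence seriousness level (minor offence 16.3% vs 27.2%; serious offence 57.7% vs 67.9%), the restorative-justice track has the lower rate every time. Pooled: 35.4% vs 45.0% — the restorative-justice track has the lower rate overall. They agree.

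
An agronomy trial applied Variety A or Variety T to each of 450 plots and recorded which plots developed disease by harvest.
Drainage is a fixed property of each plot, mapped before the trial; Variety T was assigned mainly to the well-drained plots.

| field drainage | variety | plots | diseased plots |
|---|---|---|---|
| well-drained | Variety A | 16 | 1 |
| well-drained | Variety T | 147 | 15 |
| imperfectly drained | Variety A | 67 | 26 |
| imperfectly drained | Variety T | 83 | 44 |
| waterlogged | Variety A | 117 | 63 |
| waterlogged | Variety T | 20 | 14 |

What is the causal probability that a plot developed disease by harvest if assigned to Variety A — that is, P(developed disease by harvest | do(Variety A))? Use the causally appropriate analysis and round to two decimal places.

0.32

The imbalance in field drainage arose from how plots were allocated, not from anything the variety did; and field drainage independently affects the outcome. The pooled gap is confounded — condition on field drainage.
Standardising Variety A to the population field drainage mix: 0.362·1/16 + 0.333·26/67 + 0.304·63/117 = 0.316.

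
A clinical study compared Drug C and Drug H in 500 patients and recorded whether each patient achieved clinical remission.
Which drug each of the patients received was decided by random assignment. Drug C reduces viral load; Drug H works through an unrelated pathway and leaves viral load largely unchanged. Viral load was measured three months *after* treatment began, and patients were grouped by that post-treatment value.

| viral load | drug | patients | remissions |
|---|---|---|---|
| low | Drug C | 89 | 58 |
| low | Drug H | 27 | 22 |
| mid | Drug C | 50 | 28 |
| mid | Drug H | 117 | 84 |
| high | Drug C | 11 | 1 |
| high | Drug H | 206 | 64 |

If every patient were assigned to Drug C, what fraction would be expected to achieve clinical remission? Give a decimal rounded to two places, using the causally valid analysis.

0.58

Drug H is higher inside every viral load stratum but Drug C is higher in aggregate. Whether to stratify depends on how viral load relates to the drug.
Viral load is downstream of the drug. One should not condition on a consequence of treatment, so the overall rates are the right comparison.
So P(outcome | do(Drug C)) is just the pooled rate for Drug C: 87/150 = 0.580.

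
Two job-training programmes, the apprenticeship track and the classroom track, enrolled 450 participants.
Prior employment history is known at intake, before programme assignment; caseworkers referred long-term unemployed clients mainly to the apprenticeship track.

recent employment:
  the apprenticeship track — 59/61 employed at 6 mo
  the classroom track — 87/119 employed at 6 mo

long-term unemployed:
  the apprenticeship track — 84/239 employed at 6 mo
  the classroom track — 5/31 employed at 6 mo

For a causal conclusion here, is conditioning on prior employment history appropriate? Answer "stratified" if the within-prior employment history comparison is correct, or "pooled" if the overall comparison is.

stratified

Nothing the programme does changes prior employment history; the imbalance is an allocation artefact. With prior employment history also predicting the outcome, the pooled figure is confounded, and the within-stratum comparison is the causal one.
Within each level — recent employment: 96.7% vs 73.1%; long-term unemployed: 35.1% vs 16.1% — the apprenticeship track is higher every time.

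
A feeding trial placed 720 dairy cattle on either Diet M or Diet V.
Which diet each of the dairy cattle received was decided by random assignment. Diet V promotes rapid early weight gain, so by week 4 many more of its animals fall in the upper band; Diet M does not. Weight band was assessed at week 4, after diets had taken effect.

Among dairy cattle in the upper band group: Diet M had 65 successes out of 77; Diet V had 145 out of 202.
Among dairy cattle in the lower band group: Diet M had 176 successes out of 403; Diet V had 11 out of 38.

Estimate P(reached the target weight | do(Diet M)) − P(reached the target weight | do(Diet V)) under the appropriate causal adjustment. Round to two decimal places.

Week-4 weight band lies on the pathway diet → week-4 weight band → outcome, so adjusting for it blocks the indirect effect. For the total causal effect of diet, use the unadjusted pooled rates.
The causal difference is the pooled difference: 0.502 − 0.650 = -0.148.

-0.15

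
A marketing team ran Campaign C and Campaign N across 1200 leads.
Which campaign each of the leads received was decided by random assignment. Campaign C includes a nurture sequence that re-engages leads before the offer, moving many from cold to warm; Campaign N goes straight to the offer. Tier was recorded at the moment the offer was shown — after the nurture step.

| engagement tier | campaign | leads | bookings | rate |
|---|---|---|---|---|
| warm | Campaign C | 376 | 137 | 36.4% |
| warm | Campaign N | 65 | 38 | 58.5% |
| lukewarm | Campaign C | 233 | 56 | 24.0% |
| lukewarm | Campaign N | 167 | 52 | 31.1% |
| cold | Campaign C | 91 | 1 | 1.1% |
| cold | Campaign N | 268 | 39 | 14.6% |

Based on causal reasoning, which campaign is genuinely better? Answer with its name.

Campaign C

The stratified and pooled comparisons disagree (Campaign N wins within each engagement tier; Campaign C wins overall), so the answer turns on the causal role of engagement tier.
The distribution of engagement tier is itself part of what the campaign does — it is an intermediate outcome. Holding it fixed would remove that part of the effect; the total effect is the pooled difference.
Pooled: Campaign C 27.7% vs Campaign N 25.8%; Campaign C is higher overall.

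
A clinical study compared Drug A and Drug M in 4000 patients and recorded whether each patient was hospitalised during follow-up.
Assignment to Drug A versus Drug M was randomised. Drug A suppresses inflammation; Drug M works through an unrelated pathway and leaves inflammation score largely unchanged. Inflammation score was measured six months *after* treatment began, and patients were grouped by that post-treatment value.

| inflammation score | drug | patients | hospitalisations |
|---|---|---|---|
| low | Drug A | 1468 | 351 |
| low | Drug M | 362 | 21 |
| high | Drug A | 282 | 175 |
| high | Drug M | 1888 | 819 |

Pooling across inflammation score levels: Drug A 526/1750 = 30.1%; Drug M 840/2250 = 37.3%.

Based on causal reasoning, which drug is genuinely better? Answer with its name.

Stratifying would compare drugs among patients the drugs themselves sorted into inflammation score groups — a form of selection on an intermediate. The unconditioned pooled rates give the total causal effect.
Pooled: Drug A 30.1% vs Drug M 37.3%; Drug A is lower overall.

Drug A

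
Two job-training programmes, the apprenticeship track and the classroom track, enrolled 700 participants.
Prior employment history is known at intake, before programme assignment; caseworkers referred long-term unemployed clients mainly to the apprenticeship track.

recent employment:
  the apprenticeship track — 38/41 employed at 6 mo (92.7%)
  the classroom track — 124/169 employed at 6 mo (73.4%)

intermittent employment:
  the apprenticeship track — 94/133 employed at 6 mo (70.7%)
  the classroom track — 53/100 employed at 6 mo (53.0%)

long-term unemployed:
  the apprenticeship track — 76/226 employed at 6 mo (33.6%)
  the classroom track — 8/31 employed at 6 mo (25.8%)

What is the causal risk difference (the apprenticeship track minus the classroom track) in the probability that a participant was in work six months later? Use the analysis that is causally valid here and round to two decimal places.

Nothing the programme does changes prior employment history; the imbalance is an allocation artefact. With prior employment history also predicting the outcome, the pooled figure is confounded, and the within-stratum comparison is the causal one.
Adjusting over the population distribution of prior employment history: 0.300·(0.927−0.734) + 0.333·(0.707−0.530) + 0.367·(0.336−0.258) = +0.145.

+0.15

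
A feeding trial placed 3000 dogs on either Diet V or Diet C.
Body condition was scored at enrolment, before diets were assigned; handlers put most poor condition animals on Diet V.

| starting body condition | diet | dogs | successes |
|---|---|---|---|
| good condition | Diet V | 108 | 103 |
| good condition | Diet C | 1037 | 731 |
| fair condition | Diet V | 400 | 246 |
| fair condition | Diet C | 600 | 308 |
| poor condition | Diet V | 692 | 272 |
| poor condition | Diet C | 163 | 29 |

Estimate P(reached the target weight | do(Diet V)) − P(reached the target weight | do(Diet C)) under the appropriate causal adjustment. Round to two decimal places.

The stratified and pooled comparisons disagree (Diet V wins within each starting body condition; Diet C wins overall), so the answer turns on the causal role of starting body condition.
Since starting body condition is a pre-existing factor (not a product of the diet) and it affects the outcome on its own, it is a confounder. The stratified rates, not the pooled rate, identify the causal effect.
Adjusting over the population distribution of starting body condition: 0.382·(0.954−0.705) + 0.333·(0.615−0.513) + 0.285·(0.393−0.178) = +0.190.

+0.19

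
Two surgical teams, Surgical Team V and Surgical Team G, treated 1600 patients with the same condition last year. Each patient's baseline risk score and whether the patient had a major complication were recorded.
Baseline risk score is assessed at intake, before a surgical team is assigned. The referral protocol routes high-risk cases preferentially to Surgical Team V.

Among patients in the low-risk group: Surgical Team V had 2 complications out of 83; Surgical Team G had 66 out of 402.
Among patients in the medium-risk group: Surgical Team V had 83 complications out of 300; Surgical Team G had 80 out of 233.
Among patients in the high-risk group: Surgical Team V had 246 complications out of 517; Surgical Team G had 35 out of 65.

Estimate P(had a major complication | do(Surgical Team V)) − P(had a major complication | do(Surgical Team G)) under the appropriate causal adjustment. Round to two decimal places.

The stratified and pooled comparisons disagree (Surgical Team V wins within each baseline risk score; Surgical Team G wins overall), so the answer turns on the causal role of baseline risk score.
Baseline risk score differs across surgical teams for reasons unrelated to any effect of the surgical team itself, and it separately predicts the outcome — a classic confounder. We must compare within baseline risk score levels.
Adjusting over the population distribution of baseline risk score: 0.303·(0.024−0.164) + 0.333·(0.277−0.343) + 0.364·(0.476−0.538) = -0.087.

-0.09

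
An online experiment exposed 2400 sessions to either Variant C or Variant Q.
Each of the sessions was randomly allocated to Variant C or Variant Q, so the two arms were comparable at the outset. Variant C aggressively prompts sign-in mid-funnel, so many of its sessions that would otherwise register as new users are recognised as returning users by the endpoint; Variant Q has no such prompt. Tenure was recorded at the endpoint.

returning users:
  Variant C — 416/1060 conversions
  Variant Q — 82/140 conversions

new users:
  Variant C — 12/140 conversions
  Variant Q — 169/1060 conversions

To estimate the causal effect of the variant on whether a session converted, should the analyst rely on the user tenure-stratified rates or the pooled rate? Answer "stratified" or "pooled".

Within every user tenure level Variant Q has the higher rate, yet pooled Variant C does — Simpson's reversal.
User tenure here is a post-treatment variable shaped by the variant; conditioning on it would introduce bias rather than remove it. The overall comparison is the causal one.
Pooled: Variant C 35.7% vs Variant Q 20.9%; Variant C is higher overall.

pooled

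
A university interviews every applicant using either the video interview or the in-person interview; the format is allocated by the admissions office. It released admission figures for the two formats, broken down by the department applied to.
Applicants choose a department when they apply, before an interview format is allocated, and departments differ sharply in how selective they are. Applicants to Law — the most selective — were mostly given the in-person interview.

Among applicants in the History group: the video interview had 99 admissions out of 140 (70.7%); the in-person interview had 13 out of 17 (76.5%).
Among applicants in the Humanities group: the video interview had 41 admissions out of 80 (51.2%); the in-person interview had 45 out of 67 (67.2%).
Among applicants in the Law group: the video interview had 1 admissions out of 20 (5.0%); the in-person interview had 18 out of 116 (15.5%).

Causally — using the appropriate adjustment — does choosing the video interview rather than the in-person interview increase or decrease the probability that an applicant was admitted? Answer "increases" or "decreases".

Since department is a pre-existing factor (not a product of the interview format) and it affects the outcome on its own, it is a confounder. The stratified rates, not the pooled rate, identify the causal effect.
Within each level — History: 70.7% vs 76.5%; Humanities: 51.2% vs 67.2%; Law: 5.0% vs 15.5% — the in-person interview is higher every time.

decreases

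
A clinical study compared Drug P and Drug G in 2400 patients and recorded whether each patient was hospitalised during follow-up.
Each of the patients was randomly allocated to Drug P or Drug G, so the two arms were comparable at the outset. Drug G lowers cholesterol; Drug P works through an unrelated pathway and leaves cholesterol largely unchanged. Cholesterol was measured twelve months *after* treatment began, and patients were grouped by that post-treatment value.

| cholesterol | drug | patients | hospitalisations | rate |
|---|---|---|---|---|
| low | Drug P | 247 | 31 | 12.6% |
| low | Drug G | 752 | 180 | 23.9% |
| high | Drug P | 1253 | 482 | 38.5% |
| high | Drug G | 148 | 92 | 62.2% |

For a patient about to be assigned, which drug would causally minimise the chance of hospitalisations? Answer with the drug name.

Because the drug influences cholesterol, cholesterol is a post-treatment mediator, not a confounder. Stratifying on it would bias the estimate; the causal effect is the crude pooled difference.
Pooled: Drug P 34.2% vs Drug G 30.2%; Drug G is lower overall.

Drug G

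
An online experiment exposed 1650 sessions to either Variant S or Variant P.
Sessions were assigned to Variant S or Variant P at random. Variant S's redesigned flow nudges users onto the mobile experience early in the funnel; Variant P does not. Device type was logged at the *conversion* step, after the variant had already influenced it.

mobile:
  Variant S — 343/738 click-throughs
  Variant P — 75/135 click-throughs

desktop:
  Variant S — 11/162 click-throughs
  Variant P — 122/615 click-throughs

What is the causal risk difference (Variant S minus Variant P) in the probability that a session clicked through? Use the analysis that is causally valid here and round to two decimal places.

Within every device type level Variant P has the higher rate, yet pooled Variant S does — Simpson's reversal.
Stratifying would compare variants among sessions the variants themselves sorted into device type groups — a form of selection on an intermediate. The unconditioned pooled rates give the total causal effect.
The causal difference is the pooled difference: 0.393 − 0.263 = +0.131.

+0.13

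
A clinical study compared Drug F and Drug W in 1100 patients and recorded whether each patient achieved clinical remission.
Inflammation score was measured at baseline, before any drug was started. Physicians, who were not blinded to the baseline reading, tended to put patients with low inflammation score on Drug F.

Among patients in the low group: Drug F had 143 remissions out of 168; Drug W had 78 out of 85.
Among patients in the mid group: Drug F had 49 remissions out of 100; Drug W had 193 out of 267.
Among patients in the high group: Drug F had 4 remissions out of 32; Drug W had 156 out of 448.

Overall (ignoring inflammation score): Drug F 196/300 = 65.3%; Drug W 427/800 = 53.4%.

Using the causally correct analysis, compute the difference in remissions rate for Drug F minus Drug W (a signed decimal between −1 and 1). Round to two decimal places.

Since inflammation score is a pre-existing factor (not a product of the drug) and it affects the outcome on its own, it is a confounder. The stratified rates, not the pooled rate, identify the causal effect.
Adjusting over the population distribution of inflammation score: 0.230·(0.851−0.918) + 0.334·(0.490−0.723) + 0.436·(0.125−0.348) = -0.190.

-0.19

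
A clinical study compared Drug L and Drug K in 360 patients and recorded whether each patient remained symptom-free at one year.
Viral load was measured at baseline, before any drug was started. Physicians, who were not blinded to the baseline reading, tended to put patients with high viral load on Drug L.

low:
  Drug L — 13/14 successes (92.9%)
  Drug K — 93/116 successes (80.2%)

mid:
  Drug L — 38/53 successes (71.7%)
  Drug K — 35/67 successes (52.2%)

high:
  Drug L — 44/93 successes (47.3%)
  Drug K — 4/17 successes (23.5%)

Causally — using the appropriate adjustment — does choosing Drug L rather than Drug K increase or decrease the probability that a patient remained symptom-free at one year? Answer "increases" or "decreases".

increases

The viral load-specific comparison favours Drug L throughout, but the pooled figures favour Drug K. The question is whether to condition on viral load.
Viral load is set before the drug has any effect — it is not caused by the drug — and it independently drives the outcome. That makes it a confounder, so the causal comparison is within viral load levels.
Within each level — low: 92.9% vs 80.2%; mid: 71.7% vs 52.2%; high: 47.3% vs 23.5% — Drug L is higher every time.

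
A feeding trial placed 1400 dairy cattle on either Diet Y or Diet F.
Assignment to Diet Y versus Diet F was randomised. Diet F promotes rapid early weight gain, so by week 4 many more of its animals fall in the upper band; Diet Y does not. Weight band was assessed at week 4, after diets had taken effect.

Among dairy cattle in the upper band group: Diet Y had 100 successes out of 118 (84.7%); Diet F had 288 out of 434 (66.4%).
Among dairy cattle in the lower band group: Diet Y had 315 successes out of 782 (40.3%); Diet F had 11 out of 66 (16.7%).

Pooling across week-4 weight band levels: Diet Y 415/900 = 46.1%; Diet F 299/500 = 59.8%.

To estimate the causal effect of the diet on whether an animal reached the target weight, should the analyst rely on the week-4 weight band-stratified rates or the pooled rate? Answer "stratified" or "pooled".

pooled

Diet Y is higher inside every week-4 weight band stratum but Diet F is higher in aggregate. Whether to stratify depends on how week-4 weight band relates to the diet.
Week-4 weight band here is a post-treatment variable shaped by the diet; conditioning on it would introduce bias rather than remove it. The overall comparison is the causal one.
Pooled: Diet Y 46.1% vs Diet F 59.8%; Diet F is higher overall.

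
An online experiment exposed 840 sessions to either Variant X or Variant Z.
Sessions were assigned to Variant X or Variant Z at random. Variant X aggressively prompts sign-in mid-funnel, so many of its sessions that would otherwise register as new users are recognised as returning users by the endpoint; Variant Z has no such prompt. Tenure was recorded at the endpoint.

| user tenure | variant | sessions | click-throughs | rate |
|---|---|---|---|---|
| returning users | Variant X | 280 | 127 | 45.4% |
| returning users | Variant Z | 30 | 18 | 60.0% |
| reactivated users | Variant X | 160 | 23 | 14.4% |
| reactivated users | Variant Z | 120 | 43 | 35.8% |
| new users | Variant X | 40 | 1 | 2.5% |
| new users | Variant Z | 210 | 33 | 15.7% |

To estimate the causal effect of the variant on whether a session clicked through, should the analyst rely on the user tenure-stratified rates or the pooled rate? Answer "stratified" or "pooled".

pooled

Stratifying would compare variants among sessions the variants themselves sorted into user tenure groups — a form of selection on an intermediate. The unconditioned pooled rates give the total causal effect.
Pooled: Variant X 31.5% vs Variant Z 26.1%; Variant X is higher overall.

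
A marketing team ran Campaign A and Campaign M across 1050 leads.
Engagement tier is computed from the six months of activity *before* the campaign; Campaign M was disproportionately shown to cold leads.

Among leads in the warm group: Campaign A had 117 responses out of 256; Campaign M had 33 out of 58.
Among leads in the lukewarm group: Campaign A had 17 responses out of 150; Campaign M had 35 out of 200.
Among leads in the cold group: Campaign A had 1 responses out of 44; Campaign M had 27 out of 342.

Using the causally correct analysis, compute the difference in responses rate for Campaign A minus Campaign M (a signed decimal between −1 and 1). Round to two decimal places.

-0.07

The imbalance in engagement tier arose from how leads were allocated, not from anything the campaign did; and engagement tier independently affects the outcome. The pooled gap is confounded — condition on engagement tier.
Adjusting over the population distribution of engagement tier: 0.299·(0.457−0.569) + 0.333·(0.113−0.175) + 0.368·(0.023−0.079) = -0.075.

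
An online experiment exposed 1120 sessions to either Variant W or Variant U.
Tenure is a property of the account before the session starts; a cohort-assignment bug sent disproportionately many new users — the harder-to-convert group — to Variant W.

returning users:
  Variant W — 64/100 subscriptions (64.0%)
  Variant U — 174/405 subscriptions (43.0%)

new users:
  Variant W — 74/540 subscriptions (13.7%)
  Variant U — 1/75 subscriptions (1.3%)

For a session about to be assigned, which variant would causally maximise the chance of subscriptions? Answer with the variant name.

Variant W

User tenure differs across variants for reasons unrelated to any effect of the variant itself, and it separately predicts the outcome — a classic confounder. We must compare within user tenure levels.
Within each level — returning users: 64.0% vs 43.0%; new users: 13.7% vs 1.3% — Variant W is higher every time.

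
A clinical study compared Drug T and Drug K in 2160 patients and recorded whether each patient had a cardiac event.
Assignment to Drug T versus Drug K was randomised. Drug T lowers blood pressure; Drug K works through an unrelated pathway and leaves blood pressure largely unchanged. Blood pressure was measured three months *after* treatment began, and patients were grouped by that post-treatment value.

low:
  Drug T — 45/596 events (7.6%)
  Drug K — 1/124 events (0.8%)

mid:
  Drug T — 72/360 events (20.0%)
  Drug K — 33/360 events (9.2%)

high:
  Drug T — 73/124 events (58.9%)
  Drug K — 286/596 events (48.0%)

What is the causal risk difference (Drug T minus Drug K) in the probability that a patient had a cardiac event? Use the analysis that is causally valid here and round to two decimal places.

The distribution of blood pressure is itself part of what the drug does — it is an intermediate outcome. Holding it fixed would remove that part of the effect; the total effect is the pooled difference.
The causal difference is the pooled difference: 0.176 − 0.296 = -0.120.

-0.12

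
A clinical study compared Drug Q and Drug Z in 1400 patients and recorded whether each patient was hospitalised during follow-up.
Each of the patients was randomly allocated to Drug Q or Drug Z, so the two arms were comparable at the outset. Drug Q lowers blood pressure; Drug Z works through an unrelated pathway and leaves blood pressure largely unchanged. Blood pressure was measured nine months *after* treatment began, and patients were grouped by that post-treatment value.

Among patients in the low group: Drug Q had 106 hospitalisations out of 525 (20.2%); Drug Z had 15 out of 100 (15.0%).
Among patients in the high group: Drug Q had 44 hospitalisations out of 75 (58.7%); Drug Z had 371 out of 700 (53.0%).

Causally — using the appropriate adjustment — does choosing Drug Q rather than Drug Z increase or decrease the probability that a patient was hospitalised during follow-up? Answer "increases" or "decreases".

Because the drug influences blood pressure, blood pressure is a post-treatment mediator, not a confounder. Stratifying on it would bias the estimate; the causal effect is the crude pooled difference.
Pooled: Drug Q 25.0% vs Drug Z 48.2%; Drug Q is lower overall.

decreases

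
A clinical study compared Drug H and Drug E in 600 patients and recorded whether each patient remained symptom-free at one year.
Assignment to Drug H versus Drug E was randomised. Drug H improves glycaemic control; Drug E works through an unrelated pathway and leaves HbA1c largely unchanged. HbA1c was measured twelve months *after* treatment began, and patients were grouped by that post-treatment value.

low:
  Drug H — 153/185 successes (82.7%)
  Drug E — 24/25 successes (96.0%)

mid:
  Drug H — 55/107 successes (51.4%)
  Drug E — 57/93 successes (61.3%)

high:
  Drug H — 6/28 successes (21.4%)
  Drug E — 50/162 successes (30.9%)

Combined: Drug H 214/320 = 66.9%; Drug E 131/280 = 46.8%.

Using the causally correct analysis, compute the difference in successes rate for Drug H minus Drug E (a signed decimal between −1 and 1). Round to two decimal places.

+0.20

HbA1c is downstream of the drug. One should not condition on a consequence of treatment, so the overall rates are the right comparison.
The causal difference is the pooled difference: 0.669 − 0.468 = +0.201.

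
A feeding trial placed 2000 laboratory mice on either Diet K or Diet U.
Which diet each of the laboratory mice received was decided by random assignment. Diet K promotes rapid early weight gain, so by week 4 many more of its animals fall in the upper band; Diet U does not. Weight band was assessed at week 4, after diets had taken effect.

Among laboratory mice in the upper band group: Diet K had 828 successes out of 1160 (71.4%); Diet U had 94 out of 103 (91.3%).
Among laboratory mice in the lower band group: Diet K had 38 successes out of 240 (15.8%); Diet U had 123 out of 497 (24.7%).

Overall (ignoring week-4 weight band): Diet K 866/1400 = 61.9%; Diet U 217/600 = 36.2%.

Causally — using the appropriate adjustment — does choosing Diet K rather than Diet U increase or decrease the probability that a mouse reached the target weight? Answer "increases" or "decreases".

increases

Within every week-4 weight band level Diet U has the higher rate, yet pooled Diet K does — Simpson's reversal.
Stratifying would compare diets among laboratory mice the diets themselves sorted into week-4 weight band groups — a form of selection on an intermediate. The unconditioned pooled rates give the total causal effect.
Pooled: Diet K 61.9% vs Diet U 36.2%; Diet K is higher overall.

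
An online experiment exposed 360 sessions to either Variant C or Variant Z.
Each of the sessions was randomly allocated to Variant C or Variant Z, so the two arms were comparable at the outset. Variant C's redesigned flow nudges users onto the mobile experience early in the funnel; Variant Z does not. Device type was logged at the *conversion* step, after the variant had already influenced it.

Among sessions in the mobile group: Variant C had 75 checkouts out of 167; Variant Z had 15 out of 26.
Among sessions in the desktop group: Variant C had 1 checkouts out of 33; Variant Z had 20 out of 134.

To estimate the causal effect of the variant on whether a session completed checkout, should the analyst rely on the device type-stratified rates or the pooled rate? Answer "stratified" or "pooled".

The device type-specific comparison favours Variant Z throughout, but the pooled figures favour Variant C. The question is whether to condition on device type.
Stratifying would compare variants among sessions the variants themselves sorted into device type groups — a form of selection on an intermediate. The unconditioned pooled rates give the total causal effect.
Pooled: Variant C 38.0% vs Variant Z 21.9%; Variant C is higher overall.

pooled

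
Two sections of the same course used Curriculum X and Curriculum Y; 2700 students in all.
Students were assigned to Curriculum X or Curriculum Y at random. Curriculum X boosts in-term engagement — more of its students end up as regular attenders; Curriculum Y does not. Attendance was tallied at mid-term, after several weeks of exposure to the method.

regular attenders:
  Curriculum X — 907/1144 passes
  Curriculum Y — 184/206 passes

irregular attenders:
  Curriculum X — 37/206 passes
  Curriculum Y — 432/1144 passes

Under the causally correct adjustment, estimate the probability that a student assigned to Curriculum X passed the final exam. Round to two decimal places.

0.70

The stratified and pooled comparisons disagree (Curriculum Y wins within each mid-term attendance; Curriculum X wins overall), so the answer turns on the causal role of mid-term attendance.
Mid-term attendance here is a post-treatment variable shaped by the teaching method; conditioning on it would introduce bias rather than remove it. The overall comparison is the causal one.
So P(outcome | do(Curriculum X)) is just the pooled rate for Curriculum X: 944/1350 = 0.699.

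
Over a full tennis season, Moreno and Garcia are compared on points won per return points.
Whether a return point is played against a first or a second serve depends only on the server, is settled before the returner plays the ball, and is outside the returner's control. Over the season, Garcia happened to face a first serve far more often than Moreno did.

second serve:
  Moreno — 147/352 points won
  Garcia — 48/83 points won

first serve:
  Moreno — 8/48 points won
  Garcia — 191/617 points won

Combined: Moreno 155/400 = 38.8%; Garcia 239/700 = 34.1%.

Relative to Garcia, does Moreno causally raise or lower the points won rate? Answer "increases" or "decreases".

Serve type differs across players for reasons unrelated to any effect of the player itself, and it separately predicts the outcome — a classic confounder. We must compare within serve type levels.
Within each level — second serve: 41.8% vs 57.8%; first serve: 16.7% vs 31.0% — Garcia is higher every time.

decreases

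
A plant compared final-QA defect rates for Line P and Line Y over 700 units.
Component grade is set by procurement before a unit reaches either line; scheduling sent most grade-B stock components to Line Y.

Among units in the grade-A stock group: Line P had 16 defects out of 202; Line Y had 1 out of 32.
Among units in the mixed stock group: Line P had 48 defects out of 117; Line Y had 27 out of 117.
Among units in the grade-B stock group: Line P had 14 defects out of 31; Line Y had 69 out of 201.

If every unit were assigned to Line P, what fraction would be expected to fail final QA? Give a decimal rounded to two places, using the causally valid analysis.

0.31

The stratified and pooled comparisons disagree (Line Y wins within each component grade; Line P wins overall), so the answer turns on the causal role of component grade.
The imbalance in component grade arose from how units were allocated, not from anything the line did; and component grade independently affects the outcome. The pooled gap is confounded — condition on component grade.
Standardising Line P to the population component grade mix: 0.334·16/202 + 0.334·48/117 + 0.331·14/31 = 0.313.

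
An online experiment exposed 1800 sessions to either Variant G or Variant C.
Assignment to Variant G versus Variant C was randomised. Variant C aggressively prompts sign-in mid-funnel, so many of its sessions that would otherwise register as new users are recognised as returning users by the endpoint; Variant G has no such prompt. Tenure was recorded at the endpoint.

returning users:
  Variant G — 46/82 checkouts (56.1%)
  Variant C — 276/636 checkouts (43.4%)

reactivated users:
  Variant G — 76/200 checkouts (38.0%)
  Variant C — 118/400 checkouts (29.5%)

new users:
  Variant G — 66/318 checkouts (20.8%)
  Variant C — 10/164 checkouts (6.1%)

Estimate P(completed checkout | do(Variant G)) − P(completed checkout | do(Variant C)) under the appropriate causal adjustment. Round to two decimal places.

Within every user tenure level Variant G has the higher rate, yet pooled Variant C does — Simpson's reversal.
Because the variant influences user tenure, user tenure is a post-treatment mediator, not a confounder. Stratifying on it would bias the estimate; the causal effect is the crude pooled difference.
The causal difference is the pooled difference: 0.313 − 0.337 = -0.023.

-0.02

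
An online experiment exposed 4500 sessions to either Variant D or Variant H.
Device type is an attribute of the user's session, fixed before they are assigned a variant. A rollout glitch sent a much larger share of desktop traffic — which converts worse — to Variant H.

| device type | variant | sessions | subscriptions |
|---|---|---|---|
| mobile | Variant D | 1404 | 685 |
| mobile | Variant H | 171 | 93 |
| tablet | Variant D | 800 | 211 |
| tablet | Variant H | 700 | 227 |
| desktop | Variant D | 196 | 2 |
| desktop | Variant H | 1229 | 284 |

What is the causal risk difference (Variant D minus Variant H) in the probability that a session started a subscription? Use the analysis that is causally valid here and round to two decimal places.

-0.11

Device type is set before the variant has any effect — it is not caused by the variant — and it independently drives the outcome. That makes it a confounder, so the causal comparison is within device type levels.
Adjusting over the population distribution of device type: 0.350·(0.488−0.544) + 0.333·(0.264−0.324) + 0.317·(0.010−0.231) = -0.110.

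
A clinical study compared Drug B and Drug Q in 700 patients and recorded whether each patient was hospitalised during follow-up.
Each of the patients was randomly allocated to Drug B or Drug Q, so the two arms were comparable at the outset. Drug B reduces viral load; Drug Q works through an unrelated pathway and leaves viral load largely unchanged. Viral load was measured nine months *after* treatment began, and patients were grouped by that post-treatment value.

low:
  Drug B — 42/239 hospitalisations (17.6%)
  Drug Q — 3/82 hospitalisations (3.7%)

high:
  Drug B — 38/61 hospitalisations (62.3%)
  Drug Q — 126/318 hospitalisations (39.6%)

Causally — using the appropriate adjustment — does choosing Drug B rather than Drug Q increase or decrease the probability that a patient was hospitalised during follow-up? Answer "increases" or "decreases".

decreases

Viral load lies on the pathway drug → viral load → outcome, so adjusting for it blocks the indirect effect. For the total causal effect of drug, use the unadjusted pooled rates.
Pooled: Drug B 26.7% vs Drug Q 32.2%; Drug B is lower overall.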